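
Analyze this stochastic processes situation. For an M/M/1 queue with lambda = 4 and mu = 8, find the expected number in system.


rho = 4/8 = 0.5000
L = rho/(1-rho)
= 0.5000/0.5000
= 1.0000

1.0000


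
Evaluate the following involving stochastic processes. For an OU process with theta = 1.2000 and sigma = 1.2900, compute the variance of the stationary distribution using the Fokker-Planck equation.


Stationary variance = sigma^2 / (2*theta)
= 1.2900^2 / (2*1.2000)
= 1.6641 / 2.4000
= 0.6934

0.6934


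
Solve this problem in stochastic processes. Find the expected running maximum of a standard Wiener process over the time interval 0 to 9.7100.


E(max B(s)) = sqrt(2t/pi)
= sqrt(2*9.7100/pi)
= sqrt(6.1816)
= 2.4863

2.4863


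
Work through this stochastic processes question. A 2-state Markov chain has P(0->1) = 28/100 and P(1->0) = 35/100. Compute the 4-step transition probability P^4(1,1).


Computing P^4 by matrix multiplication.
P = [[0.7200, 0.2800], [0.3500, 0.6500]]
After raising P to the power 4:
P^4(1,1) = 0.4549

0.4549


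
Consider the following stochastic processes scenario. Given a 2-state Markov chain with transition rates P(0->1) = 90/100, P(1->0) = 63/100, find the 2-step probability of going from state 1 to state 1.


Computing P^2 by matrix multiplication.
P = [[0.1000, 0.9000], [0.6300, 0.3700]]
After raising P to the power 2:
P^2(1,1) = 0.7039

0.7039


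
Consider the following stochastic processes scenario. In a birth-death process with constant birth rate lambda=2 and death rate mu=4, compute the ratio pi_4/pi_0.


For birth-death process, pi_n/pi_0 = (lambda/mu)^n
= (2/4)^4
= 0.0625

0.0625


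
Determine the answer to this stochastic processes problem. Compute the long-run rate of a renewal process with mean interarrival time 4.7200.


Long-run renewal rate = 1/E(X)
= 1/4.7200
= 0.2119

0.2119


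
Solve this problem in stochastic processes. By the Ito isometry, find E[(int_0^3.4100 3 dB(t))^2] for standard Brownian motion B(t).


By Ito isometry: E[(int f dB)^2] = int f^2 dt
= 3^2 * 3.4100
= 9 * 3.4100 = 30.6900

30.6900


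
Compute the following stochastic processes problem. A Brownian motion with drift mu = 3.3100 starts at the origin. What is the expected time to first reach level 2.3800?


Expected first passage time = a/mu
= 2.3800/3.3100
= 0.7190

0.7190


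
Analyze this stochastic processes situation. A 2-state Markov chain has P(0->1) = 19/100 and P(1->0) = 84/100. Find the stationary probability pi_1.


Stationary distribution: pi_0 = p10/(p01+p10), pi_1 = p01/(p01+p10)
p01 = 0.1900, p10 = 0.8400
pi_1 = 0.1845

0.1845


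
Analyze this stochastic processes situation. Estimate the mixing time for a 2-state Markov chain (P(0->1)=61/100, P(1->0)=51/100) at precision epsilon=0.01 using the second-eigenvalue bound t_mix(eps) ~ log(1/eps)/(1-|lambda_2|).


lambda_2 = |1 - p01 - p10| = |1 - 0.6100 - 0.5100| = 0.1200
t_mix ~ log(1/eps)/(1 - |lambda_2|)
= log(100)/(1 - 0.1200) = 4.6052/0.8800
= 5.2331

5.2331


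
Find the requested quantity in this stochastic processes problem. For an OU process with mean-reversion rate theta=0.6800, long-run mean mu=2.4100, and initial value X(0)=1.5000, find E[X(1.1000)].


E[X(t)] = mu + (X(0) - mu)*exp(-theta*t)
= 2.4100 + (1.5000 - 2.4100)*exp(-0.6800*1.1000)
= 2.4100 + -0.9100 * 0.4733
= 1.9793

1.9793


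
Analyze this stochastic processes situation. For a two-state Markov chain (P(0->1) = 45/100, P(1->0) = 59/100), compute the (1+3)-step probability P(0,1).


P^4 = P^1 * P^3
Computing via matrix multiplication of the transition matrix.
Entry (0,1) of P^4 = 0.4327

0.4327


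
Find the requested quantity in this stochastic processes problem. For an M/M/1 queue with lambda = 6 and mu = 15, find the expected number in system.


rho = 6/15 = 0.4000
L = rho/(1-rho)
= 0.4000/0.6000
= 0.6667

0.6667


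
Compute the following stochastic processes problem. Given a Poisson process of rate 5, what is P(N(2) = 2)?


P(N(t)=k) = (lambda*t)^k * exp(-lambda*t) / k!
lambda*t = 10
= 10^2 * exp(-10) / 2!
= 100 * 4.5400e-05 / 2
= 0.0023

0.0023


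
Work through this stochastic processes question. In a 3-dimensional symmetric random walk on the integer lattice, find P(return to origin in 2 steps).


P(return in 2 steps) = P(reverse first step) = 1/(2d)
= 1/6
= 0.1667

0.1667


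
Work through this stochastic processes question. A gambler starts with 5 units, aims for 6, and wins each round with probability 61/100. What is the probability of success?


Gambler's ruin formula:
r = q/p = 0.3900/0.6100 = 0.6393
P(win) = (1 - r^i)/(1 - r^N)
= (1 - 0.6393^5)/(1 - 0.6393^6)
= 0.9586

0.9586


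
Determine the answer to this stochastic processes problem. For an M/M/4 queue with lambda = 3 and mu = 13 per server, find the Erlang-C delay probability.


a = lambda/mu = 0.2308
rho = a/c = 0.0577
Erlang-C formula applied:
C(c,a) = 9.9560e-05

9.9560e-05


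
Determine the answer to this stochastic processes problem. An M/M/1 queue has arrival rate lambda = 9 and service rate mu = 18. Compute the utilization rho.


rho = lambda/mu
= 9/18
= 0.5000

0.5000


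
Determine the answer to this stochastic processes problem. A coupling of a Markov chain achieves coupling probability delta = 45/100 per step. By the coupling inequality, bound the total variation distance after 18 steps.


TV distance bound <= (1-delta)^n
= (1 - 0.4500)^18
= 0.5500^18
= 2.1209e-05

2.1209e-05


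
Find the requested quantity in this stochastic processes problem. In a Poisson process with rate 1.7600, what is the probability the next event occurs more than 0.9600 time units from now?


P(X > t) = exp(-lambda * t)
= exp(-1.7600 * 0.9600)
= exp(-1.6896) = 0.1846

0.1846


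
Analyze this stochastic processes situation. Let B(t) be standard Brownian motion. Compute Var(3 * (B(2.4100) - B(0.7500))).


Var(alpha*(B(t)-B(s))) = alpha^2 * (t-s)
= 3^2 * (2.4100 - 0.7500)
= 9 * 1.6600
= 14.9400

14.9400


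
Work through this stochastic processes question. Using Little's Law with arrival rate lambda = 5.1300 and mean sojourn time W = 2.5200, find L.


Little's Law: L = lambda * W
= 5.1300 * 2.5200
= 12.9276

12.9276


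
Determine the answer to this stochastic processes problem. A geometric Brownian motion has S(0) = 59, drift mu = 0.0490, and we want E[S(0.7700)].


E[S(t)] = S(0) * exp(mu * t)
= 59 * exp(0.0490 * 0.7700)
= 59 * 1.0385
= 61.2686

61.2686


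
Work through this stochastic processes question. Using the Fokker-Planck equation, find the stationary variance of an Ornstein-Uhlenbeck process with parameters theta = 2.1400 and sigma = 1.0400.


Stationary variance = sigma^2 / (2*theta)
= 1.0400^2 / (2*2.1400)
= 1.0816 / 4.2800
= 0.2527

0.2527


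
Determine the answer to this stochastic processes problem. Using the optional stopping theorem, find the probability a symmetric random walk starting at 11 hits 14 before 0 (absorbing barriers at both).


By optional stopping theorem: E(M at tau) = M(0) = 11
P(hit 14)*14 + P(hit 0)*0 = 11
P(hit 14) = (11 - 0)/(14 - 0) = 11/14 = 0.7857

0.7857


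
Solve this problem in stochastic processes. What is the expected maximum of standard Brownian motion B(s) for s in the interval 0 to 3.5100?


E(max B(s)) = sqrt(2t/pi)
= sqrt(2*3.5100/pi)
= sqrt(2.2345)
= 1.4948

1.4948


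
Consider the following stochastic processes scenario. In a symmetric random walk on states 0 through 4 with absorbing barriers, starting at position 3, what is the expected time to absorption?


For symmetric RW on 0,...,N with absorbing barriers, E(i) = i*(N-i)
E(3) = 3 * 1 = 3

3


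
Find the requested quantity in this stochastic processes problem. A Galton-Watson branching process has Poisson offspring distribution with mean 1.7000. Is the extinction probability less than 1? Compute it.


Since mu = 1.7000 > 1, extinction prob q < 1.
Solve s = exp(mu*(s-1)) iteratively.
q = 0.3088

0.3088


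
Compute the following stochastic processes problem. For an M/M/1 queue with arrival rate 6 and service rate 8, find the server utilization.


rho = lambda/mu
= 6/8
= 0.7500

0.7500


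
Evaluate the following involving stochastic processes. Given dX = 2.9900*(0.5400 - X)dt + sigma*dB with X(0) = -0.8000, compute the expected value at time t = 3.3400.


E[X(t)] = mu + (X(0) - mu)*exp(-theta*t)
= 0.5400 + (-0.8000 - 0.5400)*exp(-2.9900*3.3400)
= 0.5400 + -1.3400 * 4.6012e-05
= 0.5399

0.5399


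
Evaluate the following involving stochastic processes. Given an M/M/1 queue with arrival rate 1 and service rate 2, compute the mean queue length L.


rho = 1/2 = 0.5000
L = rho/(1-rho)
= 0.5000/0.5000
= 1.0000

1.0000


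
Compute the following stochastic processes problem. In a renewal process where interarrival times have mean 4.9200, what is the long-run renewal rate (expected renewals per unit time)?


Long-run renewal rate = 1/E(X)
= 1/4.9200
= 0.2033

0.2033


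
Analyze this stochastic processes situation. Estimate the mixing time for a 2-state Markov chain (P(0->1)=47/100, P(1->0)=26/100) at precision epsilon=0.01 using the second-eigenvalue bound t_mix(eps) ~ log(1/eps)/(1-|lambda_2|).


lambda_2 = |1 - p01 - p10| = |1 - 0.4700 - 0.2600| = 0.2700
t_mix ~ log(1/eps)/(1 - |lambda_2|)
= log(100)/(1 - 0.2700) = 4.6052/0.7300
= 6.3085

6.3085


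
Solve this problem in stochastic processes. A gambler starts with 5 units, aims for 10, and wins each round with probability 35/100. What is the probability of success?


Gambler's ruin formula:
r = q/p = 0.6500/0.3500 = 1.8571
P(win) = (1 - r^i)/(1 - r^N)
= (1 - 1.8571^5)/(1 - 1.8571^10)
= 0.0433

0.0433


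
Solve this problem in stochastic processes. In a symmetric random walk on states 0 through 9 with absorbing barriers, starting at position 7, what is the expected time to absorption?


For symmetric RW on 0,...,N with absorbing barriers, E(i) = i*(N-i)
E(7) = 7 * 2 = 14

14


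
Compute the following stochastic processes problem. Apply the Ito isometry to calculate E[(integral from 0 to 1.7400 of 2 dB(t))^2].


By Ito isometry: E[(int f dB)^2] = int f^2 dt
= 2^2 * 1.7400
= 4 * 1.7400 = 6.9600

6.9600


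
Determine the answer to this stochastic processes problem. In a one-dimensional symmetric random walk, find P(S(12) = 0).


P(S(12) = 0) = C(12,6) / 4^6
= 924 / 4096
= 0.2256

0.2256


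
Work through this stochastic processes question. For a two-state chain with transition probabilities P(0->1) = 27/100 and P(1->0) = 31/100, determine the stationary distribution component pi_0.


Stationary distribution: pi_0 = p10/(p01+p10), pi_1 = p01/(p01+p10)
p01 = 0.2700, p10 = 0.3100
pi_0 = 0.5345

0.5345


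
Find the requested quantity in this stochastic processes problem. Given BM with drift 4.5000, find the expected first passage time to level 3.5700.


Expected first passage time = a/mu
= 3.5700/4.5000
= 0.7933

0.7933


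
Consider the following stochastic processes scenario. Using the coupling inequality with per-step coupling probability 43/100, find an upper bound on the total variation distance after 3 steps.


TV distance bound <= (1-delta)^n
= (1 - 0.4300)^3
= 0.5700^3
= 0.1852

0.1852


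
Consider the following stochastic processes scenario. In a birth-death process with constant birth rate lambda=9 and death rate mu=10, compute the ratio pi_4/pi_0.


For birth-death process, pi_n/pi_0 = (lambda/mu)^n
= (9/10)^4
= 0.6561

0.6561


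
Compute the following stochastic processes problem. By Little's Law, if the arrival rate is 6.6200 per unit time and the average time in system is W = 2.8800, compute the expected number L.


Little's Law: L = lambda * W
= 6.6200 * 2.8800
= 19.0656

19.0656


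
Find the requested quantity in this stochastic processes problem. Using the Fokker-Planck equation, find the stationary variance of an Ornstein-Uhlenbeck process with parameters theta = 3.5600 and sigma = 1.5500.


Stationary variance = sigma^2 / (2*theta)
= 1.5500^2 / (2*3.5600)
= 2.4025 / 7.1200
= 0.3374

0.3374


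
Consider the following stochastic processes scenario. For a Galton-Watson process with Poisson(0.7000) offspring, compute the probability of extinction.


Since mu = 0.7000 <= 1, extinction probability = 1.

1.0000


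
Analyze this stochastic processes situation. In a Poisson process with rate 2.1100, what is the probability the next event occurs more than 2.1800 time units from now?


P(X > t) = exp(-lambda * t)
= exp(-2.1100 * 2.1800)
= exp(-4.5998) = 0.0101

0.0101


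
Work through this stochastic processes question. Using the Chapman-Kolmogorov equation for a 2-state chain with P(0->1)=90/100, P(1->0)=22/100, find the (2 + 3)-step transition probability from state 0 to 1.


P^5 = P^2 * P^3
Computing via matrix multiplication of the transition matrix.
Entry (0,1) of P^5 = 0.8036

0.8036


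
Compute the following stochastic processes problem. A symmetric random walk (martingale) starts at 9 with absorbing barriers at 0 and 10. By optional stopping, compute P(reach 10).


By optional stopping theorem: E(M at tau) = M(0) = 9
P(hit 10)*10 + P(hit 0)*0 = 9
P(hit 10) = (9 - 0)/(10 - 0) = 9/10 = 0.9000

0.9000


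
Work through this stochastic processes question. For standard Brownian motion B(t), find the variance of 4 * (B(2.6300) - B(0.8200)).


Var(alpha*(B(t)-B(s))) = alpha^2 * (t-s)
= 4^2 * (2.6300 - 0.8200)
= 16 * 1.8100
= 28.9600

28.9600


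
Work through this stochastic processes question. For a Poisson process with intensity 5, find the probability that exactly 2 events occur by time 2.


P(N(t)=k) = (lambda*t)^k * exp(-lambda*t) / k!
lambda*t = 10
= 10^2 * exp(-10) / 2!
= 100 * 4.5400e-05 / 2
= 0.0023

0.0023


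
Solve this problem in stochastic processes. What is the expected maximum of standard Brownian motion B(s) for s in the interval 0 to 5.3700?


E(max B(s)) = sqrt(2t/pi)
= sqrt(2*5.3700/pi)
= sqrt(3.4186)
= 1.8490

1.8490


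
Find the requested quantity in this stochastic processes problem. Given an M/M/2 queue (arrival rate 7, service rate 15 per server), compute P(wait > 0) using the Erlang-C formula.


a = lambda/mu = 0.4667
rho = a/c = 0.2333
Erlang-C formula applied:
C(c,a) = 0.0883

0.0883


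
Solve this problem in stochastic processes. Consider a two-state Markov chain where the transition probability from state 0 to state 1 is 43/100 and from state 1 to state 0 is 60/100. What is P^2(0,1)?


Computing P^2 by matrix multiplication.
P = [[0.5700, 0.4300], [0.6000, 0.4000]]
After raising P to the power 2:
P^2(0,1) = 0.4171

0.4171


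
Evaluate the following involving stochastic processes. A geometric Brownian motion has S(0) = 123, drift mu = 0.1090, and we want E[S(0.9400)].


E[S(t)] = S(0) * exp(mu * t)
= 123 * exp(0.1090 * 0.9400)
= 123 * 1.1079
= 136.2708

136.2708


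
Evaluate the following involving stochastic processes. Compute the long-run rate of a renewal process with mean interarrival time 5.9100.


Long-run renewal rate = 1/E(X)
= 1/5.9100
= 0.1692

0.1692


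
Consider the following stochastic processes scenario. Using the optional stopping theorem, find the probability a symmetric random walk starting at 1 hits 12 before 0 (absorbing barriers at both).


By optional stopping theorem: E(M at tau) = M(0) = 1
P(hit 12)*12 + P(hit 0)*0 = 1
P(hit 12) = (1 - 0)/(12 - 0) = 1/12 = 0.0833

0.0833


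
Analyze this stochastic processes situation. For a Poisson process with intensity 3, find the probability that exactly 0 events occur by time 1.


P(N(t)=k) = (lambda*t)^k * exp(-lambda*t) / k!
lambda*t = 3
= 3^0 * exp(-3) / 0!
= 1 * 0.0498 / 1
= 0.0498

0.0498


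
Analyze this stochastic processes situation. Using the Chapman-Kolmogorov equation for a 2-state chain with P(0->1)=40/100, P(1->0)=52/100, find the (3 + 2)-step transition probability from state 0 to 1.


P^5 = P^3 * P^2
Computing via matrix multiplication of the transition matrix.
Entry (0,1) of P^5 = 0.4348

0.4348


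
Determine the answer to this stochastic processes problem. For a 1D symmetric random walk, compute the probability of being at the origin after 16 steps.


P(S(16) = 0) = C(16,8) / 4^8
= 12870 / 65536
= 0.1964

0.1964


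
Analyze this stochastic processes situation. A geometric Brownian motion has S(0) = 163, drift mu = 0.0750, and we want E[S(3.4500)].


E[S(t)] = S(0) * exp(mu * t)
= 163 * exp(0.0750 * 3.4500)
= 163 * 1.2953
= 211.1355

211.1355


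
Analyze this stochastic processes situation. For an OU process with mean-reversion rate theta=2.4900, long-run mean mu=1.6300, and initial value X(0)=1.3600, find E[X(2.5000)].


E[X(t)] = mu + (X(0) - mu)*exp(-theta*t)
= 1.6300 + (1.3600 - 1.6300)*exp(-2.4900*2.5000)
= 1.6300 + -0.2700 * 0.0020
= 1.6295

1.6295


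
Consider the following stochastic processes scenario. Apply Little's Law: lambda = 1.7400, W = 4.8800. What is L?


Little's Law: L = lambda * W
= 1.7400 * 4.8800
= 8.4912

8.4912


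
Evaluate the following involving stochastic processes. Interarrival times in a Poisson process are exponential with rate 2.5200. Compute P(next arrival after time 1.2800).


P(X > t) = exp(-lambda * t)
= exp(-2.5200 * 1.2800)
= exp(-3.2256) = 0.0397

0.0397


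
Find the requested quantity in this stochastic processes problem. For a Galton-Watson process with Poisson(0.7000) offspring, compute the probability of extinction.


Since mu = 0.7000 <= 1, extinction probability = 1.

1.0000


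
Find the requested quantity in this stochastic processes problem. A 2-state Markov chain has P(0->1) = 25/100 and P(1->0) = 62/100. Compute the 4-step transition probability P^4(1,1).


Computing P^4 by matrix multiplication.
P = [[0.7500, 0.2500], [0.6200, 0.3800]]
After raising P to the power 4:
P^4(1,1) = 0.2876

0.2876


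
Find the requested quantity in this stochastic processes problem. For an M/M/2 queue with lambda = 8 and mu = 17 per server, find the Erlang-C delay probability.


a = lambda/mu = 0.4706
rho = a/c = 0.2353
Erlang-C formula applied:
C(c,a) = 0.0896

0.0896


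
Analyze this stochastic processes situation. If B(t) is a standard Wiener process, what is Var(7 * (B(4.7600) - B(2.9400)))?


Var(alpha*(B(t)-B(s))) = alpha^2 * (t-s)
= 7^2 * (4.7600 - 2.9400)
= 49 * 1.8200
= 89.1800

89.1800


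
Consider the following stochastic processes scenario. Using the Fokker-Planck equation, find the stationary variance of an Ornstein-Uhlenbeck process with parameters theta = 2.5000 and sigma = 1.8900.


Stationary variance = sigma^2 / (2*theta)
= 1.8900^2 / (2*2.5000)
= 3.5721 / 5.0000
= 0.7144

0.7144


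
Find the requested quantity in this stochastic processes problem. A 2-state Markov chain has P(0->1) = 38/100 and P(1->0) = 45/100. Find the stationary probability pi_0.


Stationary distribution: pi_0 = p10/(p01+p10), pi_1 = p01/(p01+p10)
p01 = 0.3800, p10 = 0.4500
pi_0 = 0.5422

0.5422


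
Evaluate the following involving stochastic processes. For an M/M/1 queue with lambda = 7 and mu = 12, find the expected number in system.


rho = 7/12 = 0.5833
L = rho/(1-rho)
= 0.5833/0.4167
= 1.4000

1.4000


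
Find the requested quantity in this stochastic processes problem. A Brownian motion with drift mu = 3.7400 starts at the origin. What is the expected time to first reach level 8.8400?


Expected first passage time = a/mu
= 8.8400/3.7400
= 2.3636

2.3636


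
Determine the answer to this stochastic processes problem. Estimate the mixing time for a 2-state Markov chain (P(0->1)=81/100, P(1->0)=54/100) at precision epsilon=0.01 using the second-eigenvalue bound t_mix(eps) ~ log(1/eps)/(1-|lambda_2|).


lambda_2 = |1 - p01 - p10| = |1 - 0.8100 - 0.5400| = 0.3500
t_mix ~ log(1/eps)/(1 - |lambda_2|)
= log(100)/(1 - 0.3500) = 4.6052/0.6500
= 7.0849

7.0849


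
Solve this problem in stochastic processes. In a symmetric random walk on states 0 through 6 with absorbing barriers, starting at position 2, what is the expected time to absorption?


For symmetric RW on 0,...,N with absorbing barriers, E(i) = i*(N-i)
E(2) = 2 * 4 = 8

8


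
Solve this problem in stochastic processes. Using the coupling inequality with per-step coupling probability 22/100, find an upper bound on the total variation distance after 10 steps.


TV distance bound <= (1-delta)^n
= (1 - 0.2200)^10
= 0.7800^10
= 0.0834

0.0834


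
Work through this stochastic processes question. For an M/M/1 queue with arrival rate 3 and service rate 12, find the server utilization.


rho = lambda/mu
= 3/12
= 0.2500

0.2500


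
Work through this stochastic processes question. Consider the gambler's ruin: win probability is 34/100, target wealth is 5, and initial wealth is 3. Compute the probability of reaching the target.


Gambler's ruin formula:
r = q/p = 0.6600/0.3400 = 1.9412
P(win) = (1 - r^i)/(1 - r^N)
= (1 - 1.9412^3)/(1 - 1.9412^5)
= 0.2377

0.2377


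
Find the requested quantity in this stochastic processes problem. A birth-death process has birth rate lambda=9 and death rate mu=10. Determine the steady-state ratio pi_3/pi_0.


For birth-death process, pi_n/pi_0 = (lambda/mu)^n
= (9/10)^3
= 0.7290

0.7290


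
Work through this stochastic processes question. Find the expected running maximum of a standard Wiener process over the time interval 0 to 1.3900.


E(max B(s)) = sqrt(2t/pi)
= sqrt(2*1.3900/pi)
= sqrt(0.8849)
= 0.9407

0.9407


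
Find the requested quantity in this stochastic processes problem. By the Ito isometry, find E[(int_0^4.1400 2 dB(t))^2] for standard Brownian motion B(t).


By Ito isometry: E[(int f dB)^2] = int f^2 dt
= 2^2 * 4.1400
= 4 * 4.1400 = 16.5600

16.5600


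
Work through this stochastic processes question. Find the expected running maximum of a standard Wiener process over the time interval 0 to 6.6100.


E(max B(s)) = sqrt(2t/pi)
= sqrt(2*6.6100/pi)
= sqrt(4.2081)
= 2.0514

2.0514


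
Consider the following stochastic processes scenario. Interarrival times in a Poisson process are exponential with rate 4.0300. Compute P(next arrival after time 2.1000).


P(X > t) = exp(-lambda * t)
= exp(-4.0300 * 2.1000)
= exp(-8.4630) = 2.1114e-04

2.1114e-04


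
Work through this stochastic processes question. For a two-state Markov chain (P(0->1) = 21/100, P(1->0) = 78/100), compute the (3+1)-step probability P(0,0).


P^4 = P^3 * P^1
Computing via matrix multiplication of the transition matrix.
Entry (0,0) of P^4 = 0.7879

0.7879


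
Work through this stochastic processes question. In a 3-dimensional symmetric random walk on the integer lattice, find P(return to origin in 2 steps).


P(return in 2 steps) = P(reverse first step) = 1/(2d)
= 1/6
= 0.1667

0.1667


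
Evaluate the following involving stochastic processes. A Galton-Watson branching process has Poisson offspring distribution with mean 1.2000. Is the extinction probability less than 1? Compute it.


Since mu = 1.2000 > 1, extinction prob q < 1.
Solve s = exp(mu*(s-1)) iteratively.
q = 0.6863

0.6863


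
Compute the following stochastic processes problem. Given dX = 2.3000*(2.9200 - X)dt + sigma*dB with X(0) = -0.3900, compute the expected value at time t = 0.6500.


E[X(t)] = mu + (X(0) - mu)*exp(-theta*t)
= 2.9200 + (-0.3900 - 2.9200)*exp(-2.3000*0.6500)
= 2.9200 + -3.3100 * 0.2242
= 2.1777

2.1777


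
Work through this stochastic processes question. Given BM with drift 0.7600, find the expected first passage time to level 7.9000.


Expected first passage time = a/mu
= 7.9000/0.7600
= 10.3947

10.3947


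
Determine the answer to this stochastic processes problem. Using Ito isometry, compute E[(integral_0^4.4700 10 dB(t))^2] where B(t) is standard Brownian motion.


By Ito isometry: E[(int f dB)^2] = int f^2 dt
= 10^2 * 4.4700
= 100 * 4.4700 = 447.0000

447.0000


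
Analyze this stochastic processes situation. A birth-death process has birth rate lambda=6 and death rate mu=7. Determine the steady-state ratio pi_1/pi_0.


For birth-death process, pi_n/pi_0 = (lambda/mu)^n
= (6/7)^1
= 0.8571

0.8571


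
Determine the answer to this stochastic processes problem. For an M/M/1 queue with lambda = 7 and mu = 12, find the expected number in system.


rho = 7/12 = 0.5833
L = rho/(1-rho)
= 0.5833/0.4167
= 1.4000

1.4000


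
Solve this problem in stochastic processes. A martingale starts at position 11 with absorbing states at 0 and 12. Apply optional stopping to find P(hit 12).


By optional stopping theorem: E(M at tau) = M(0) = 11
P(hit 12)*12 + P(hit 0)*0 = 11
P(hit 12) = (11 - 0)/(12 - 0) = 11/12 = 0.9167

0.9167


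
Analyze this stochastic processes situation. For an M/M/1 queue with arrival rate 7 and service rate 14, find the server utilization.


rho = lambda/mu
= 7/14
= 0.5000

0.5000


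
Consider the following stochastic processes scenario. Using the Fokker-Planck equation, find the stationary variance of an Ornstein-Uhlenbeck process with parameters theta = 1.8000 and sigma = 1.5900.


Stationary variance = sigma^2 / (2*theta)
= 1.5900^2 / (2*1.8000)
= 2.5281 / 3.6000
= 0.7023

0.7023


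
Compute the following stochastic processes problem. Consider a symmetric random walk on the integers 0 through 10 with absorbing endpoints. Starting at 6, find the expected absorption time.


For symmetric RW on 0,...,N with absorbing barriers, E(i) = i*(N-i)
E(6) = 6 * 4 = 24

24


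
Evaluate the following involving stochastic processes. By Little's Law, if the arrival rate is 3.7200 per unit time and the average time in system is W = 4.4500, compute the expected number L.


Little's Law: L = lambda * W
= 3.7200 * 4.4500
= 16.5540

16.5540


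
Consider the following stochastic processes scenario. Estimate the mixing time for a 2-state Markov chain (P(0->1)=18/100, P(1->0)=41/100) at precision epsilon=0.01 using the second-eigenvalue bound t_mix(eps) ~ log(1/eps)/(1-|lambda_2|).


lambda_2 = |1 - p01 - p10| = |1 - 0.1800 - 0.4100| = 0.4100
t_mix ~ log(1/eps)/(1 - |lambda_2|)
= log(100)/(1 - 0.4100) = 4.6052/0.5900
= 7.8054

7.8054


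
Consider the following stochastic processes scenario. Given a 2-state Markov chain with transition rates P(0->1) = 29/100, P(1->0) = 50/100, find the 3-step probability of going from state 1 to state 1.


Computing P^3 by matrix multiplication.
P = [[0.7100, 0.2900], [0.5000, 0.5000]]
After raising P to the power 3:
P^3(1,1) = 0.3730

0.3730


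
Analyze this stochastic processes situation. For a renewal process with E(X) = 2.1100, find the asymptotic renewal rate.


Long-run renewal rate = 1/E(X)
= 1/2.1100
= 0.4739

0.4739


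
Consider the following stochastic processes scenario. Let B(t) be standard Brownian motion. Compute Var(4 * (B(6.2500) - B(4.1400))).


Var(alpha*(B(t)-B(s))) = alpha^2 * (t-s)
= 4^2 * (6.2500 - 4.1400)
= 16 * 2.1100
= 33.7600

33.7600


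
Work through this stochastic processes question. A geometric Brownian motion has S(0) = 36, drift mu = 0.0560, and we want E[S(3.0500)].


E[S(t)] = S(0) * exp(mu * t)
= 36 * exp(0.0560 * 3.0500)
= 36 * 1.1863
= 42.7051

42.7051


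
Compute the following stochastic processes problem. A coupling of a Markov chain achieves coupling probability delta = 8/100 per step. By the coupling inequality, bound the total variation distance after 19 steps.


TV distance bound <= (1-delta)^n
= (1 - 0.0800)^19
= 0.9200^19
= 0.2051

0.2051


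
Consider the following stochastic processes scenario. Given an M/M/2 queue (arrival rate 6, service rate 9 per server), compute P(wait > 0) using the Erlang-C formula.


a = lambda/mu = 0.6667
rho = a/c = 0.3333
Erlang-C formula applied:
C(c,a) = 0.1667

0.1667


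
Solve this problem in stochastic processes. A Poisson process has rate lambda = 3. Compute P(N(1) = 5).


P(N(t)=k) = (lambda*t)^k * exp(-lambda*t) / k!
lambda*t = 3
= 3^5 * exp(-3) / 5!
= 243 * 0.0498 / 120
= 0.1008

0.1008


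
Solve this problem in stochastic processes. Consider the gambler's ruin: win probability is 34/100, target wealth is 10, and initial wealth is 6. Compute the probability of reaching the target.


Gambler's ruin formula:
r = q/p = 0.6600/0.3400 = 1.9412
P(win) = (1 - r^i)/(1 - r^N)
= (1 - 1.9412^6)/(1 - 1.9412^10)
= 0.0692

0.0692


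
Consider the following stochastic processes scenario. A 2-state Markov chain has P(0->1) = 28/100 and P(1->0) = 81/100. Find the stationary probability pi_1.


Stationary distribution: pi_0 = p10/(p01+p10), pi_1 = p01/(p01+p10)
p01 = 0.2800, p10 = 0.8100
pi_1 = 0.2569

0.2569


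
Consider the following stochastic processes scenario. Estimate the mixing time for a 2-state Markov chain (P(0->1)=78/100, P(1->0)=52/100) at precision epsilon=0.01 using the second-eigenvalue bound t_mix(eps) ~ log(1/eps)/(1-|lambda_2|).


lambda_2 = |1 - p01 - p10| = |1 - 0.7800 - 0.5200| = 0.3000
t_mix ~ log(1/eps)/(1 - |lambda_2|)
= log(100)/(1 - 0.3000) = 4.6052/0.7000
= 6.5788

6.5788


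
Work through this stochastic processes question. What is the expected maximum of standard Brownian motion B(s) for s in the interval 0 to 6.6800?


E(max B(s)) = sqrt(2t/pi)
= sqrt(2*6.6800/pi)
= sqrt(4.2526)
= 2.0622

2.0622


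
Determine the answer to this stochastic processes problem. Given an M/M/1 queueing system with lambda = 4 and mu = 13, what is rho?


rho = lambda/mu
= 4/13
= 0.3077

0.3077


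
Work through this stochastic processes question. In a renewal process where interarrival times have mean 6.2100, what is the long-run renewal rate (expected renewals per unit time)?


Long-run renewal rate = 1/E(X)
= 1/6.2100
= 0.1610

0.1610


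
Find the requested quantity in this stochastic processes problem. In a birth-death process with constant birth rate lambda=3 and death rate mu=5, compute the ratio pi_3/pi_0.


For birth-death process, pi_n/pi_0 = (lambda/mu)^n
= (3/5)^3
= 0.2160

0.2160


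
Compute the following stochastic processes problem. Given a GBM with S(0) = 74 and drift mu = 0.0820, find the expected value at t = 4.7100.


E[S(t)] = S(0) * exp(mu * t)
= 74 * exp(0.0820 * 4.7100)
= 74 * 1.4714
= 108.8842

108.8842


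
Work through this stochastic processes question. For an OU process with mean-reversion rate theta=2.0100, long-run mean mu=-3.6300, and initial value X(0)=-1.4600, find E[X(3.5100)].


E[X(t)] = mu + (X(0) - mu)*exp(-theta*t)
= -3.6300 + (-1.4600 - -3.6300)*exp(-2.0100*3.5100)
= -3.6300 + 2.1700 * 8.6300e-04
= -3.6281

-3.6281


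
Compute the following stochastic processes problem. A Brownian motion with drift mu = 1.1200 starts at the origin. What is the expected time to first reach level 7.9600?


Expected first passage time = a/mu
= 7.9600/1.1200
= 7.1071

7.1071


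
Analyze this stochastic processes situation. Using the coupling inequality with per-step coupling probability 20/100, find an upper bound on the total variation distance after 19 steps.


TV distance bound <= (1-delta)^n
= (1 - 0.2000)^19
= 0.8000^19
= 0.0144

0.0144


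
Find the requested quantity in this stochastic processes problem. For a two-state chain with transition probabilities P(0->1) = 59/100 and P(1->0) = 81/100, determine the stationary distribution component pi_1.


Stationary distribution: pi_0 = p10/(p01+p10), pi_1 = p01/(p01+p10)
p01 = 0.5900, p10 = 0.8100
pi_1 = 0.4214

0.4214


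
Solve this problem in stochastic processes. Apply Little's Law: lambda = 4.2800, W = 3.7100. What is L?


Little's Law: L = lambda * W
= 4.2800 * 3.7100
= 15.8788

15.8788


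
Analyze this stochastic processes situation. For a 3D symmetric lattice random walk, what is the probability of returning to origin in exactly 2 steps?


P(return in 2 steps) = P(reverse first step) = 1/(2d)
= 1/6
= 0.1667

0.1667


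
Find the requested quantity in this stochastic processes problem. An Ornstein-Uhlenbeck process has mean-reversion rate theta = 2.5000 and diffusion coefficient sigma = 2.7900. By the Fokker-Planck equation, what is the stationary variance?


Stationary variance = sigma^2 / (2*theta)
= 2.7900^2 / (2*2.5000)
= 7.7841 / 5.0000
= 1.5568

1.5568


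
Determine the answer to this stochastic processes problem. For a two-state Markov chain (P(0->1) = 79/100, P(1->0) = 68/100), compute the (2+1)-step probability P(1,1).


P^3 = P^2 * P^1
Computing via matrix multiplication of the transition matrix.
Entry (1,1) of P^3 = 0.4894

0.4894


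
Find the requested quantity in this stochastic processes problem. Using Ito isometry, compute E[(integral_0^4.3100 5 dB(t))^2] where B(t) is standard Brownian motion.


By Ito isometry: E[(int f dB)^2] = int f^2 dt
= 5^2 * 4.3100
= 25 * 4.3100 = 107.7500

107.7500


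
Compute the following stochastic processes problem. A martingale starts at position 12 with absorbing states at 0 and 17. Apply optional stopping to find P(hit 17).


By optional stopping theorem: E(M at tau) = M(0) = 12
P(hit 17)*17 + P(hit 0)*0 = 12
P(hit 17) = (12 - 0)/(17 - 0) = 12/17 = 0.7059

0.7059


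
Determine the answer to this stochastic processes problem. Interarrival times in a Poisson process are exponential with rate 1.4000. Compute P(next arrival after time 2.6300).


P(X > t) = exp(-lambda * t)
= exp(-1.4000 * 2.6300)
= exp(-3.6820) = 0.0252

0.0252


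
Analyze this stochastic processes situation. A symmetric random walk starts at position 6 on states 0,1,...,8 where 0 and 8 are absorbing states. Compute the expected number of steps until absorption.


For symmetric RW on 0,...,N with absorbing barriers, E(i) = i*(N-i)
E(6) = 6 * 2 = 12

12


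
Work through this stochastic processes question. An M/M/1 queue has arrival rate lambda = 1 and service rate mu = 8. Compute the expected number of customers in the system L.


rho = 1/8 = 0.1250
L = rho/(1-rho)
= 0.1250/0.8750
= 0.1429

0.1429


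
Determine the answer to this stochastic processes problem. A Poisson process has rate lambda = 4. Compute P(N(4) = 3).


P(N(t)=k) = (lambda*t)^k * exp(-lambda*t) / k!
lambda*t = 16
= 16^3 * exp(-16) / 3!
= 4096 * 1.1254e-07 / 6
= 7.6824e-05

7.6824e-05


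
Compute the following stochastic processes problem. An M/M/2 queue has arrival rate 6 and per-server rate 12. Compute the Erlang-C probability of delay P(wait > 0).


a = lambda/mu = 0.5000
rho = a/c = 0.2500
Erlang-C formula applied:
C(c,a) = 0.1000

0.1000


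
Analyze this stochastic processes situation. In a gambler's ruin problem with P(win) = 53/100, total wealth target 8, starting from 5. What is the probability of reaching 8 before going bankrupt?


Gambler's ruin formula:
r = q/p = 0.4700/0.5300 = 0.8868
P(win) = (1 - r^i)/(1 - r^N)
= (1 - 0.8868^5)/(1 - 0.8868^8)
= 0.7313

0.7313


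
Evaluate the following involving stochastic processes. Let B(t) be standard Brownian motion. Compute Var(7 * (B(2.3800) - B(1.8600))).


Var(alpha*(B(t)-B(s))) = alpha^2 * (t-s)
= 7^2 * (2.3800 - 1.8600)
= 49 * 0.5200
= 25.4800

25.4800


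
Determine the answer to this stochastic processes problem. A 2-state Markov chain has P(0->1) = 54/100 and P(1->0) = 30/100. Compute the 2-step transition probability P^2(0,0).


Computing P^2 by matrix multiplication.
P = [[0.4600, 0.5400], [0.3000, 0.7000]]
After raising P to the power 2:
P^2(0,0) = 0.3736

0.3736


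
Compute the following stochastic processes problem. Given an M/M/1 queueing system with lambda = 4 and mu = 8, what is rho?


rho = lambda/mu
= 4/8
= 0.5000

0.5000


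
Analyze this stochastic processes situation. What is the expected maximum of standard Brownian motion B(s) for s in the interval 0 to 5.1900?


E(max B(s)) = sqrt(2t/pi)
= sqrt(2*5.1900/pi)
= sqrt(3.3041)
= 1.8177

1.8177


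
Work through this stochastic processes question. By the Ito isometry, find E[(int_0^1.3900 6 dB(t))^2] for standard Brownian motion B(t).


By Ito isometry: E[(int f dB)^2] = int f^2 dt
= 6^2 * 1.3900
= 36 * 1.3900 = 50.0400

50.0400


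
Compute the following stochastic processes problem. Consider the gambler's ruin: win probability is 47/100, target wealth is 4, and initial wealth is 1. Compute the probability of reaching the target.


Gambler's ruin formula:
r = q/p = 0.5300/0.4700 = 1.1277
P(win) = (1 - r^i)/(1 - r^N)
= (1 - 1.1277^1)/(1 - 1.1277^4)
= 0.2069

0.2069


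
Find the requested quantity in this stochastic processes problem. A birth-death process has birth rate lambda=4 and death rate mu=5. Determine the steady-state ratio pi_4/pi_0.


For birth-death process, pi_n/pi_0 = (lambda/mu)^n
= (4/5)^4
= 0.4096

0.4096


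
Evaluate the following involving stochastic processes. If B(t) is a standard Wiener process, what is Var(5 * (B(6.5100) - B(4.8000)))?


Var(alpha*(B(t)-B(s))) = alpha^2 * (t-s)
= 5^2 * (6.5100 - 4.8000)
= 25 * 1.7100
= 42.7500

42.7500


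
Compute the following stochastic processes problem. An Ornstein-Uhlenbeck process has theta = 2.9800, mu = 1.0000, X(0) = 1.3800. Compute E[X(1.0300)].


E[X(t)] = mu + (X(0) - mu)*exp(-theta*t)
= 1.0000 + (1.3800 - 1.0000)*exp(-2.9800*1.0300)
= 1.0000 + 0.3800 * 0.0464
= 1.0177

1.0177


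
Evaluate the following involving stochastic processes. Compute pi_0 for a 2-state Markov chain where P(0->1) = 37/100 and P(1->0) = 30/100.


Stationary distribution: pi_0 = p10/(p01+p10), pi_1 = p01/(p01+p10)
p01 = 0.3700, p10 = 0.3000
pi_0 = 0.4478

0.4478


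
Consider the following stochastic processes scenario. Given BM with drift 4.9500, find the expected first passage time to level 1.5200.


Expected first passage time = a/mu
= 1.5200/4.9500
= 0.3071

0.3071


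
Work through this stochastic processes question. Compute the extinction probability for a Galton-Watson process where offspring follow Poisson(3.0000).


Since mu = 3.0000 > 1, extinction prob q < 1.
Solve s = exp(mu*(s-1)) iteratively.
q = 0.0595

0.0595


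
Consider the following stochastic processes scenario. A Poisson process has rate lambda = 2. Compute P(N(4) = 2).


P(N(t)=k) = (lambda*t)^k * exp(-lambda*t) / k!
lambda*t = 8
= 8^2 * exp(-8) / 2!
= 64 * 3.3546e-04 / 2
= 0.0107

0.0107


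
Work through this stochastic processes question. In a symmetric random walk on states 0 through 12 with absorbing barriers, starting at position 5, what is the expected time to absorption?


For symmetric RW on 0,...,N with absorbing barriers, E(i) = i*(N-i)
E(5) = 5 * 7 = 35

35


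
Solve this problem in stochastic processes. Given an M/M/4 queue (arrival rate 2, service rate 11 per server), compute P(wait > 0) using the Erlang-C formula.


a = lambda/mu = 0.1818
rho = a/c = 0.0455
Erlang-C formula applied:
C(c,a) = 3.9772e-05

3.9772e-05


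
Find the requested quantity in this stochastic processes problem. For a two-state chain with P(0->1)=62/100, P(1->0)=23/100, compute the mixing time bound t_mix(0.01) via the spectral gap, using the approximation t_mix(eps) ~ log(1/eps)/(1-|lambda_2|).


lambda_2 = |1 - p01 - p10| = |1 - 0.6200 - 0.2300| = 0.1500
t_mix ~ log(1/eps)/(1 - |lambda_2|)
= log(100)/(1 - 0.1500) = 4.6052/0.8500
= 5.4178

5.4178


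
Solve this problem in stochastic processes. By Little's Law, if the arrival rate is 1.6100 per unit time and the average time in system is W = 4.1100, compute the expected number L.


Little's Law: L = lambda * W
= 1.6100 * 4.1100
= 6.6171

6.6171


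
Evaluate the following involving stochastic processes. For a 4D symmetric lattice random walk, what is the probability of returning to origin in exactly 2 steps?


P(return in 2 steps) = P(reverse first step) = 1/(2d)
= 1/8
= 0.1250

0.1250


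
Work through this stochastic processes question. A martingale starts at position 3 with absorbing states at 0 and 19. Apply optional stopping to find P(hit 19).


By optional stopping theorem: E(M at tau) = M(0) = 3
P(hit 19)*19 + P(hit 0)*0 = 3
P(hit 19) = (3 - 0)/(19 - 0) = 3/19 = 0.1579

0.1579
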